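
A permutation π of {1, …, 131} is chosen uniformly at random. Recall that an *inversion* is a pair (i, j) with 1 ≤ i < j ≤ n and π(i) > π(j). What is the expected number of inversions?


Write X = Σ X_I over the C(131, 2) = 8515 pairs i < j, with X_I the indicator of one inversion.
There are 8515 indicators.
For each fixed pair i < j, the values π(i) and π(j) are two distinct elements of {1, …, 131} in uniformly random order; by symmetry P[π(i) > π(j)] = 1/2.
By linearity: E[X] = 8515 · (1/2) = C(131, 2) · (1/2) = 8515/2 = 8515/2 ≈ 4257.500.

E[X] = 8515/2 = 4257.500.


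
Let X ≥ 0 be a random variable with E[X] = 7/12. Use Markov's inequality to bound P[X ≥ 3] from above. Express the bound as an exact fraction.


μ = E[X] = 7/12, a = 3.
Markov: P[X ≥ 3] ≤ μ/a = (7/12)/3 = 7/36.
Numerically: ≈ 0.194.
(Since a = 3 > μ = 0.583, the bound 7/36 is < 1 and informative.)

P[X ≥ 3] ≤ 7/36 ≈ 0.194.


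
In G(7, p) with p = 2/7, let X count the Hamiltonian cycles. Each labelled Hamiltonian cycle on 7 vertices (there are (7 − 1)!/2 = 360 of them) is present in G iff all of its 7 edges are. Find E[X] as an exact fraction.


K_7 has (7 − 1)!/2 = 360 labelled Hamiltonian cycles.
For each such Hamiltonian cycle H, let X_H = 1 if all 7 edges of H are present in G. Then P[X_H = 1] = p^{7} = (2/7)^{7} = 128/823543.
By linearity: E[X] = Σ_H E[X_H] = 360 · p^{7} = 360 · 128/823543 = 46080/823543.
Numerically: E[X] ≈ 0.055953.

E[X] = 360 · (2/7)^{7} = 46080/823543 ≈ 0.055953.


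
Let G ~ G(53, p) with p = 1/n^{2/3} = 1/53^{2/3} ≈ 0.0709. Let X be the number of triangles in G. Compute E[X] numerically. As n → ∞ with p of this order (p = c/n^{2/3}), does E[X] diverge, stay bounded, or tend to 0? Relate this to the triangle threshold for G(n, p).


Number of potential triangles: C(53, 3) = 23426.
Each occurs with probability p³ ≈ (0.0709)³ ≈ 3.55999e-04.
By linearity: E[X] = C(53, 3)·p³ ≈ 23426 · 3.55999e-04 ≈ 8.340.
Since α = 2/3 < 1, p = c/n^{2/3} ≫ 1/n is above the triangle threshold p ~ 1/n. Asymptotically E[X] ~ (c³/6)·n^{3(1−α)} = (1³/6)·n^{1} → ∞; triangles are abundant w.h.p.

E[X] ≈ 8.340; in regime p = Θ(1/n^{2/3}) E[X] diverges (above the triangle threshold p ~ 1/n).


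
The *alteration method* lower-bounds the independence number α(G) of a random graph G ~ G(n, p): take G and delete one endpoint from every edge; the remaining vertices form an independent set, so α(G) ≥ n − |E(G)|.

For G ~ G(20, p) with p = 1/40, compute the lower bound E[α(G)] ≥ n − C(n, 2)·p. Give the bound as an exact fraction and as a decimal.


E[|E(G)|] = C(20, 2)·p = 190 · (1/40) = 19/4.
E[α(G)] ≥ n − E[|E(G)|] = 20 − 19/4 = 61/4.
Numerically: ≈ 15.25000.
(This is only a lower bound; the true E[α(G)] may be larger.)

E[α(G)] ≥ 61/4 ≈ 15.25000.


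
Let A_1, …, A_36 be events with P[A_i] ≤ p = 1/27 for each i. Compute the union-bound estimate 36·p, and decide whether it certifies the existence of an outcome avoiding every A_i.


Union bound: P[∪_{i=1}^{36} A_i] ≤ Σ_i P[A_i] ≤ 36·p = 36·(1/27) = 4/3.
Numerically: 4/3 ≈ 1.333.
Is 4/3 < 1? NO.
Since the bound 4/3 is ≥ 1, the union bound is uninformative here; it does NOT by itself certify existence.

36·p = 4/3 ≈ 1.333; existence NOT certified by the union bound.


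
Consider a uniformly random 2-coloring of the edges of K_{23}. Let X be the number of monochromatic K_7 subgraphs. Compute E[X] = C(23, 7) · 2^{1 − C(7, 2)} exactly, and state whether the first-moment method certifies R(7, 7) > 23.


E[X] = C(23, 7) · 2^{1 − 21} = 245157 · 2^{−20} = 245157/1048576.
As a reduced fraction: E[X] = 245157/1048576 ≈ 0.23380.
Is E[X] < 1? YES.
Since E[X] < 1, there exists a 2-coloring of K_{23} with no monochromatic K_7; hence R(7, 7) > 23.

E[X] = 245157/1048576 ≈ 0.23380; E[X] < 1, so R(7, 7) > 23.


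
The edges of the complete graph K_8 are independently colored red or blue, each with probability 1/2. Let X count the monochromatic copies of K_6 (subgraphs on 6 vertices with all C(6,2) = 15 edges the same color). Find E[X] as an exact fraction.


Let X = Σ_S X_S over the C(8, 6) = 28 subsets S of size 6, where X_S = 1 if the K_6 on S is monochromatic.
For a fixed S, the K_6 on S has C(6, 2) = 15 edges. P[all 15 edges red] = (1/2)^15, and likewise for blue, so P[monochromatic] = 2·(1/2)^15 = 2^{1 − 15} = 1/16384.
By linearity of expectation: E[X] = C(8, 6) · 2^{1 − 15} = 28 · 1/16384 = 7/4096.
Numerically: E[X] ≈ 0.001709.

E[X] = C(8,6)·2^(1−C(6,2)) = 7/4096 ≈ 0.001709.


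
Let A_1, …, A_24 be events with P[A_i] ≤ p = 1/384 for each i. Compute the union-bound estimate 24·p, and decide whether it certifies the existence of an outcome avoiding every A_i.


Union bound: P[∪_{i=1}^{24} A_i] ≤ Σ_i P[A_i] ≤ 24·p = 24·(1/384) = 1/16.
Numerically: 1/16 ≈ 0.0625.
Is 1/16 < 1? YES.
Since P[∪ A_i] ≤ 1/16 < 1, the complement has P[∩ A_i^c] ≥ 1 − 1/16 = 15/16 > 0, so some outcome avoids every A_i.

24·p = 1/16 ≈ 0.0625; existence CERTIFIED by the union bound.


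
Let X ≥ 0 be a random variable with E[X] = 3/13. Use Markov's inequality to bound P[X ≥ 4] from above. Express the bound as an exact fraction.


μ = E[X] = 3/13, a = 4.
Markov: P[X ≥ 4] ≤ μ/a = (3/13)/4 = 3/52.
Numerically: ≈ 0.05769.
(Since a = 4 > μ = 0.23077, the bound 3/52 is < 1 and informative.)

P[X ≥ 4] ≤ 3/52 ≈ 0.05769.


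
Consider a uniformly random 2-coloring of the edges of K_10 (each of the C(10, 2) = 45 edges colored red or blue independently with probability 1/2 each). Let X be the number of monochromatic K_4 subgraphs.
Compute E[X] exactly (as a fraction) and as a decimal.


Let X = Σ_S X_S over the C(10, 4) = 210 subsets S of size 4, where X_S = 1 if the K_4 on S is monochromatic.
For a fixed S, the K_4 on S has C(4, 2) = 6 edges. P[all 6 edges red] = (1/2)^6, and likewise for blue, so P[monochromatic] = 2·(1/2)^6 = 2^{1 − 6} = 1/32.
By linearity: E[X] = C(10, 4) · 2^{1 − 6} = 210 · 1/32 = 105/16.
Numerically: E[X] ≈ 6.5625.

E[X] = C(10,4)·2^(1−C(4,2)) = 105/16 ≈ 6.5625.


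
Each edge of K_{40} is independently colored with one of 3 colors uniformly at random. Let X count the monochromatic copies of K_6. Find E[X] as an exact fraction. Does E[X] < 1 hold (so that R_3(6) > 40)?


E[X] = C(40, 6) · 3^{1 − 15} = 3838380 · 3^{−14} = 3838380/4782969.
As a reduced fraction: E[X] = 1279460/1594323 ≈ 0.802510.
Is E[X] < 1? YES.
Since E[X] < 1, there exists a 3-coloring of K_{40} with no monochromatic K_6; hence R_3(6) > 40.

E[X] = 1279460/1594323 ≈ 0.802510; E[X] < 1, so R_3(6) > 40.


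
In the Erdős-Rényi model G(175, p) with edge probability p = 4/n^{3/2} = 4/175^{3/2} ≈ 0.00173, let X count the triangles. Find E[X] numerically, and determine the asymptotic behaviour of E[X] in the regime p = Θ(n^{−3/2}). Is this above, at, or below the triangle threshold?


Number of potential triangles: C(175, 3) = 877975.
Each occurs with probability p³ ≈ (0.00173)³ ≈ 5.15833e-09.
By linearity: E[X] = C(175, 3)·p³ ≈ 877975 · 5.15833e-09 ≈ 0.005.
Since α = 3/2 > 1, p = c/n^{3/2} = o(1/n) is below the triangle threshold p ~ 1/n. Asymptotically E[X] ~ (c³/6)·n^{3(1−α)} = (4³/6)·n^{-1.5} → 0, so by Markov's inequality G has no triangles w.h.p.

E[X] ≈ 0.005; in regime p = Θ(1/n^{3/2}) E[X] tends to 0 (below the triangle threshold p ~ 1/n).


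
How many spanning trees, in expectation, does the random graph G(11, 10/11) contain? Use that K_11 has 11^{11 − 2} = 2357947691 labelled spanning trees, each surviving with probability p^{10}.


K_11 has 11^{11 − 2} = 2357947691 labelled spanning trees.
For each such spanning tree H, let X_H = 1 if all 10 edges of H are present in G. Then P[X_H = 1] = p^{10} = (10/11)^{10} = 10000000000/25937424601.
By linearity: E[X] = Σ_H E[X_H] = 2357947691 · p^{10} = 2357947691 · 10000000000/25937424601 = 10000000000/11.
Numerically: E[X] ≈ 9.09091e+08.

E[X] = 2357947691 · (10/11)^{10} = 10000000000/11 ≈ 9.09091e+08.


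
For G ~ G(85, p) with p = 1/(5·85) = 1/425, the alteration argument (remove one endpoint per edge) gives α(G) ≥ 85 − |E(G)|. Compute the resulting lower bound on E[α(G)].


E[|E(G)|] = C(85, 2)·p = 3570 · (1/425) = 42/5.
E[α(G)] ≥ n − E[|E(G)|] = 85 − 42/5 = 383/5.
Numerically: ≈ 76.600000.
(This is only a lower bound; the true E[α(G)] may be larger.)

E[α(G)] ≥ 383/5 ≈ 76.600000.


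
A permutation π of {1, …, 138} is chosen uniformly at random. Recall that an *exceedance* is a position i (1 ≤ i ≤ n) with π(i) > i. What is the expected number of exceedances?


Write X = Σ_{i=1}^{138} X_i, where X_i = 1_{π(i) > i}.
For each fixed i, π(i) is uniform over {1, …, 138} (marginal of a uniform permutation), so P[π(i) > i] = (n − i)/n. Summing: Σ_{i=1}^{138} (n − i)/n = (0 + 1 + … + 137)/138 = 138(138 − 1)/(2·138) = (138 − 1)/2.
Hence E[X] = Σ_{i=1}^{138} (138 − i)/138 = 137/2 ≈ 68.5000.

E[X] = 137/2 = 68.5000.


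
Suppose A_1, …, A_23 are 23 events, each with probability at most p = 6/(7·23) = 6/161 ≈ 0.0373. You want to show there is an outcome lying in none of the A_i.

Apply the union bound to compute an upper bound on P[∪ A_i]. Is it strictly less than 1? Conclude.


Union bound: P[∪_{i=1}^{23} A_i] ≤ Σ_i P[A_i] ≤ 23·p = 23·(6/161) = 6/7.
Numerically: 6/7 ≈ 0.8571.
Is 6/7 < 1? YES.
Since P[∪ A_i] ≤ 6/7 < 1, the complement has P[∩ A_i^c] ≥ 1 − 6/7 = 1/7 > 0, so some outcome avoids every A_i.

23·p = 6/7 ≈ 0.8571; existence CERTIFIED by the union bound.


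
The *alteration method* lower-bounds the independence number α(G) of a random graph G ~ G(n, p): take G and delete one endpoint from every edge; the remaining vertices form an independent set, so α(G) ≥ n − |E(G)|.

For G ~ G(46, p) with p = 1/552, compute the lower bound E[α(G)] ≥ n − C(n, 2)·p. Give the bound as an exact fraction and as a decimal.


E[|E(G)|] = C(46, 2)·p = 1035 · (1/552) = 15/8.
E[α(G)] ≥ n − E[|E(G)|] = 46 − 15/8 = 353/8.
Numerically: ≈ 44.12500.
(This is only a lower bound; the true E[α(G)] may be larger.)

E[α(G)] ≥ 353/8 ≈ 44.12500.


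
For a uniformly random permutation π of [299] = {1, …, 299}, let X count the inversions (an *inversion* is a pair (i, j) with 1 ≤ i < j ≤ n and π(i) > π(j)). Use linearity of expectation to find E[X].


Write X = Σ X_I over the C(299, 2) = 44551 pairs i < j, with X_I the indicator of one inversion.
There are 44551 indicators.
For each fixed pair i < j, the values π(i) and π(j) are two distinct elements of {1, …, 299} in uniformly random order; by symmetry P[π(i) > π(j)] = 1/2.
By linearity: E[X] = 44551 · (1/2) = C(299, 2) · (1/2) = 44551/2 = 44551/2 ≈ 22275.50000.

E[X] = 44551/2 = 22275.50000.


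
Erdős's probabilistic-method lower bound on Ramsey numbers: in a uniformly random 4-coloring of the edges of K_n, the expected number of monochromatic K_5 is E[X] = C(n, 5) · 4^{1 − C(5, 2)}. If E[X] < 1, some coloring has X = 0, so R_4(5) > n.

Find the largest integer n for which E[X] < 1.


We need C(n, 5) · 4^{1 − 10} < 1, i.e. C(n, 5) < 4^{10 − 1} = 262144.
Check values of n near the boundary:
  n = 28: C(28, 5) = 98280; 98280 < 262144? YES
  n = 29: C(29, 5) = 118755; 118755 < 262144? YES
  n = 30: C(30, 5) = 142506; 142506 < 262144? YES
  n = 31: C(31, 5) = 169911; 169911 < 262144? YES
  n = 32: C(32, 5) = 201376; 201376 < 262144? YES
  n = 33: C(33, 5) = 237336; 237336 < 262144? YES
  n = 34: C(34, 5) = 278256; 278256 < 262144? NO
The largest n with C(n, 5) < 262144 is n = 33 (where E[X] = 29667/32768 ≈ 0.90536). Hence R_4(5) > 33, i.e. R_4(5) ≥ 34.

Largest n = 33; hence R_4(5) > 33.


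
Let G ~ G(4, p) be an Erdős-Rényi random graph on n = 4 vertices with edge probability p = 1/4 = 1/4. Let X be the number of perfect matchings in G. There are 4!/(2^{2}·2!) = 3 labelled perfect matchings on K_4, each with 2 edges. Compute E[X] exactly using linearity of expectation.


K_4 has 4!/(2^{2}·2!) = 3 labelled perfect matchings.
For each such perfect matching H, let X_H = 1 if all 2 edges of H are present in G. Then P[X_H = 1] = p^{2} = (1/4)^{2} = 1/16.
Summing the indicators: E[X] = Σ_H E[X_H] = 3 · p^{2} = 3 · 1/16 = 3/16.
Numerically: E[X] ≈ 0.1875.

E[X] = 3 · (1/4)^{2} = 3/16 ≈ 0.1875.


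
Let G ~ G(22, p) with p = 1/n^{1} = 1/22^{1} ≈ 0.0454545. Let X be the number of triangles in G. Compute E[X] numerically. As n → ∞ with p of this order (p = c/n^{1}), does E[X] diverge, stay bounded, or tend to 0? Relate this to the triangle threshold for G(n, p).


Number of potential triangles: C(22, 3) = 1540.
Each occurs with probability p³ ≈ (0.0454545)³ ≈ 9.39143501e-05.
By linearity: E[X] = C(22, 3)·p³ ≈ 1540 · 9.39143501e-05 ≈ 0.144628.
Here α = 1, so p = 1/n is exactly at the triangle threshold p ~ 1/n. Asymptotically E[X] → c³/6 = 1³/6 = 1/6 ≈ 0.166667, a bounded constant. In this regime the triangle count is asymptotically Poisson(c³/6).

E[X] ≈ 0.144628; in regime p = Θ(1/n^{1}) E[X] stays bounded (at the triangle threshold p ~ 1/n).


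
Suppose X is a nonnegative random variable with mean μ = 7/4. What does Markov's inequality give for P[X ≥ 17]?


μ = E[X] = 7/4, a = 17.
Markov: P[X ≥ 17] ≤ μ/a = (7/4)/17 = 7/68.
Numerically: ≈ 0.1029.
(Since a = 17 > μ = 1.7500, the bound 7/68 is < 1 and informative.)

P[X ≥ 17] ≤ 7/68 ≈ 0.1029.


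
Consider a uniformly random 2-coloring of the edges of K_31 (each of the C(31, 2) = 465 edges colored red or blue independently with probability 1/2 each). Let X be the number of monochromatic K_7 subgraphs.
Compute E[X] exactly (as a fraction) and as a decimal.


Let X = Σ_S X_S over the C(31, 7) = 2629575 subsets S of size 7, where X_S = 1 if the K_7 on S is monochromatic.
For a fixed S, the K_7 on S has C(7, 2) = 21 edges. P[all 21 edges red] = (1/2)^21, and likewise for blue, so P[monochromatic] = 2·(1/2)^21 = 2^{1 − 21} = 1/1048576.
By linearity: E[X] = C(31, 7) · 2^{1 − 21} = 2629575 · 1/1048576 = 2629575/1048576.
Numerically: E[X] ≈ 2.508.

E[X] = C(31,7)·2^(1−C(7,2)) = 2629575/1048576 ≈ 2.508.


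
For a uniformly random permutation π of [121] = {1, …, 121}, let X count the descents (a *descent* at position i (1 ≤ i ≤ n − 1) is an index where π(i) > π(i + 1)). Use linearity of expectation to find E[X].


Write X = Σ X_I over i = 1, …, 120, with X_I the indicator of one descent.
There are 120 indicators.
For each fixed i, the pair (π(i), π(i+1)) is a uniformly random ordered pair of distinct values from {1, …, 121}; by symmetry P[π(i) > π(i+1)] = 1/2.
By linearity: E[X] = 120 · (1/2) = (121 − 1) · (1/2) = 60 ≈ 60.000000.

E[X] = 60 = 60.000000.


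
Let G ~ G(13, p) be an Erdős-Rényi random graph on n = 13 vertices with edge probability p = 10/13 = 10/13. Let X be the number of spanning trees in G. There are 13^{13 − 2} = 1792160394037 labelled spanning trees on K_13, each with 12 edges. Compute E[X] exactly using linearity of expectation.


K_13 has 13^{13 − 2} = 1792160394037 labelled spanning trees.
For each such spanning tree H, let X_H = 1 if all 12 edges of H are present in G. Then P[X_H = 1] = p^{12} = (10/13)^{12} = 1000000000000/23298085122481.
By linearity: E[X] = Σ_H E[X_H] = 1792160394037 · p^{12} = 1792160394037 · 1000000000000/23298085122481 = 1000000000000/13.
Numerically: E[X] ≈ 7.69231e+10.

E[X] = 1792160394037 · (10/13)^{12} = 1000000000000/13 ≈ 7.69231e+10.


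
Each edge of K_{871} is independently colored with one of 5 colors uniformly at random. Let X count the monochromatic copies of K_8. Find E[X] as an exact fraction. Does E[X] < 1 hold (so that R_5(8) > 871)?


E[X] = C(871, 8) · 5^{1 − 28} = 7954689371890086540 · 5^{−27} = 7954689371890086540/7450580596923828125.
As a reduced fraction: E[X] = 1590937874378017308/1490116119384765625 ≈ 1.0677.
Is E[X] < 1? NO.
Since E[X] ≥ 1, the first-moment bound is inconclusive at n = 871; it does NOT by itself certify R_5(8) > 871.

E[X] = 1590937874378017308/1490116119384765625 ≈ 1.0677; E[X] ≥ 1; first-moment method inconclusive here.


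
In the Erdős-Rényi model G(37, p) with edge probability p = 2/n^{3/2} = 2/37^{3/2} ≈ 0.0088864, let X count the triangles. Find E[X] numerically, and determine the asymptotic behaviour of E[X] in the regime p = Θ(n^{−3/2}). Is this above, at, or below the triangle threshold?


Number of potential triangles: C(37, 3) = 7770.
Each occurs with probability p³ ≈ (0.0088864)³ ≈ 7.0174969e-07.
By linearity: E[X] = C(37, 3)·p³ ≈ 7770 · 7.0174969e-07 ≈ 0.00545.
Since α = 3/2 > 1, p = c/n^{3/2} = o(1/n) is below the triangle threshold p ~ 1/n. Asymptotically E[X] ~ (c³/6)·n^{3(1−α)} = (2³/6)·n^{-1.5} → 0, so by Markov's inequality G has no triangles w.h.p.

E[X] ≈ 0.00545; in regime p = Θ(1/n^{3/2}) E[X] tends to 0 (below the triangle threshold p ~ 1/n).


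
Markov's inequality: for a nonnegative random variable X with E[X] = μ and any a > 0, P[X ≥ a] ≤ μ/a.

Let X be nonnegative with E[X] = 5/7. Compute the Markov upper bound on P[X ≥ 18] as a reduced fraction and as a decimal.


μ = E[X] = 5/7, a = 18.
Markov: P[X ≥ 18] ≤ μ/a = (5/7)/18 = 5/126.
Numerically: ≈ 0.040.
(Since a = 18 > μ = 0.714, the bound 5/126 is < 1 and informative.)

P[X ≥ 18] ≤ 5/126 ≈ 0.040.


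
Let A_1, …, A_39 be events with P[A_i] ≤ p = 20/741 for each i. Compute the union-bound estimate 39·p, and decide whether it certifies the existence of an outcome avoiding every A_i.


Union bound: P[∪_{i=1}^{39} A_i] ≤ Σ_i P[A_i] ≤ 39·p = 39·(20/741) = 20/19.
Numerically: 20/19 ≈ 1.0526.
Is 20/19 < 1? NO.
Since the bound 20/19 is ≥ 1, the union bound is uninformative here; it does NOT by itself certify existence.

39·p = 20/19 ≈ 1.0526; existence NOT certified by the union bound.


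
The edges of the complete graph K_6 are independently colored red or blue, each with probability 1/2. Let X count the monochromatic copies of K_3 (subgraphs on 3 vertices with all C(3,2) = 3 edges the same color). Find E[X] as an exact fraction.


Let X = Σ_S X_S over the C(6, 3) = 20 subsets S of size 3, where X_S = 1 if the K_3 on S is monochromatic.
For a fixed S, the K_3 on S has C(3, 2) = 3 edges. P[all 3 edges red] = (1/2)^3, and likewise for blue, so P[monochromatic] = 2·(1/2)^3 = 2^{1 − 3} = 1/4.
By linearity: E[X] = C(6, 3) · 2^{1 − 3} = 20 · 1/4 = 5.
Numerically: E[X] ≈ 5.00000.

E[X] = C(6,3)·2^(1−C(3,2)) = 5 ≈ 5.00000.


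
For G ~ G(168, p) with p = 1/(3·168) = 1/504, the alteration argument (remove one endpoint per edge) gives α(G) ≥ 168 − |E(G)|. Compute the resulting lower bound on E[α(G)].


E[|E(G)|] = C(168, 2)·p = 14028 · (1/504) = 167/6.
E[α(G)] ≥ n − E[|E(G)|] = 168 − 167/6 = 841/6.
Numerically: ≈ 140.16667.
(This is only a lower bound; the true E[α(G)] may be larger.)

E[α(G)] ≥ 841/6 ≈ 140.16667.


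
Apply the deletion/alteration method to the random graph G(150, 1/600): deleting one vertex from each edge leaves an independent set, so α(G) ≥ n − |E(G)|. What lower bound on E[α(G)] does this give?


E[|E(G)|] = C(150, 2)·p = 11175 · (1/600) = 149/8.
E[α(G)] ≥ n − E[|E(G)|] = 150 − 149/8 = 1051/8.
Numerically: ≈ 131.3750.
(This is only a lower bound; the true E[α(G)] may be larger.)

E[α(G)] ≥ 1051/8 ≈ 131.3750.


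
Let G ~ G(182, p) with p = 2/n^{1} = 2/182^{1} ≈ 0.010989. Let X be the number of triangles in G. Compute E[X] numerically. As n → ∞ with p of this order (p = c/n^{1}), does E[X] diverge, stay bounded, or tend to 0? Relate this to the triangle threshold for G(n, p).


Number of potential triangles: C(182, 3) = 988260.
Each occurs with probability p³ ≈ (0.010989)³ ≈ 1.3270150e-06.
By linearity: E[X] = C(182, 3)·p³ ≈ 988260 · 1.3270150e-06 ≈ 1.31144.
Here α = 1, so p = 2/n is exactly at the triangle threshold p ~ 1/n. Asymptotically E[X] → c³/6 = 2³/6 = 4/3 ≈ 1.33333, a bounded constant. In this regime the triangle count is asymptotically Poisson(c³/6).

E[X] ≈ 1.31144; in regime p = Θ(1/n^{1}) E[X] stays bounded (at the triangle threshold p ~ 1/n).


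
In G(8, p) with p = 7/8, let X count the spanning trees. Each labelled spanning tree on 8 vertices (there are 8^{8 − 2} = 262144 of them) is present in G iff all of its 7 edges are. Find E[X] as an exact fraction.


K_8 has 8^{8 − 2} = 262144 labelled spanning trees.
For each such spanning tree H, let X_H = 1 if all 7 edges of H are present in G. Then P[X_H = 1] = p^{7} = (7/8)^{7} = 823543/2097152.
Summing the indicators: E[X] = Σ_H E[X_H] = 262144 · p^{7} = 262144 · 823543/2097152 = 823543/8.
Numerically: E[X] ≈ 102943.

E[X] = 262144 · (7/8)^{7} = 823543/8 ≈ 102943.


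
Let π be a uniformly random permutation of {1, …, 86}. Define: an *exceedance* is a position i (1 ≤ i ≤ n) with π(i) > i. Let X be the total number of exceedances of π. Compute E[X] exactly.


Write X = Σ_{i=1}^{86} X_i, where X_i = 1_{π(i) > i}.
For each fixed i, π(i) is uniform over {1, …, 86} (marginal of a uniform permutation), so P[π(i) > i] = (n − i)/n. Summing: Σ_{i=1}^{86} (n − i)/n = (0 + 1 + … + 85)/86 = 86(86 − 1)/(2·86) = (86 − 1)/2.
Hence E[X] = Σ_{i=1}^{86} (86 − i)/86 = 85/2 ≈ 42.5000.

E[X] = 85/2 = 42.5000.


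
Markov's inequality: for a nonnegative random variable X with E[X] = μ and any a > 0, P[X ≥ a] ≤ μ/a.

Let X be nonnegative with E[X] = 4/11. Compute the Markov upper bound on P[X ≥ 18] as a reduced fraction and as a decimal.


μ = E[X] = 4/11, a = 18.
Markov: P[X ≥ 18] ≤ μ/a = (4/11)/18 = 2/99.
Numerically: ≈ 0.020.
(Since a = 18 > μ = 0.364, the bound 2/99 is < 1 and informative.)

P[X ≥ 18] ≤ 2/99 ≈ 0.020.


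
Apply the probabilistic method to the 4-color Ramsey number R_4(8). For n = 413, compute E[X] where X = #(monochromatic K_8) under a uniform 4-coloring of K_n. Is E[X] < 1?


E[X] = C(413, 8) · 4^{1 − 28} = 19609040195022817 · 4^{−27} = 19609040195022817/18014398509481984.
As a reduced fraction: E[X] = 19609040195022817/18014398509481984 ≈ 1.0885204.
Is E[X] < 1? NO.
Since E[X] ≥ 1, the first-moment bound is inconclusive at n = 413; it does NOT by itself certify R_4(8) > 413.

E[X] = 19609040195022817/18014398509481984 ≈ 1.0885204; E[X] ≥ 1; first-moment method inconclusive here.


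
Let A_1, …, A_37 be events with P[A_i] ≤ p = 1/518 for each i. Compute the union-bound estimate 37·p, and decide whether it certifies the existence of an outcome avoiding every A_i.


Union bound: P[∪_{i=1}^{37} A_i] ≤ Σ_i P[A_i] ≤ 37·p = 37·(1/518) = 1/14.
Numerically: 1/14 ≈ 0.0714.
Is 1/14 < 1? YES.
Since P[∪ A_i] ≤ 1/14 < 1, the complement has P[∩ A_i^c] ≥ 1 − 1/14 = 13/14 > 0, so some outcome avoids every A_i.

37·p = 1/14 ≈ 0.0714; existence CERTIFIED by the union bound.


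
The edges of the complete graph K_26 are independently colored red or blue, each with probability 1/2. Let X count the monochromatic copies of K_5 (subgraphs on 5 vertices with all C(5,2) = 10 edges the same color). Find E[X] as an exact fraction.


Let X = Σ_S X_S over the C(26, 5) = 65780 subsets S of size 5, where X_S = 1 if the K_5 on S is monochromatic.
For a fixed S, the K_5 on S has C(5, 2) = 10 edges. P[all 10 edges red] = (1/2)^10, and likewise for blue, so P[monochromatic] = 2·(1/2)^10 = 2^{1 − 10} = 1/512.
By linearity: E[X] = C(26, 5) · 2^{1 − 10} = 65780 · 1/512 = 16445/128.
Numerically: E[X] ≈ 128.477.

E[X] = C(26,5)·2^(1−C(5,2)) = 16445/128 ≈ 128.477.


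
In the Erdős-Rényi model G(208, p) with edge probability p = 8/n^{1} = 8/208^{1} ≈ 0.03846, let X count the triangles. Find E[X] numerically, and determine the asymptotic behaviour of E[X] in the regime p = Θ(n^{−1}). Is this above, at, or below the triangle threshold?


Number of potential triangles: C(208, 3) = 1478256.
Each occurs with probability p³ ≈ (0.03846)³ ≈ 5.689577e-05.
By linearity: E[X] = C(208, 3)·p³ ≈ 1478256 · 5.689577e-05 ≈ 84.1065.
Here α = 1, so p = 8/n is exactly at the triangle threshold p ~ 1/n. Asymptotically E[X] → c³/6 = 8³/6 = 256/3 ≈ 85.3333, a bounded constant. In this regime the triangle count is asymptotically Poisson(c³/6).

E[X] ≈ 84.1065; in regime p = Θ(1/n^{1}) E[X] stays bounded (at the triangle threshold p ~ 1/n).


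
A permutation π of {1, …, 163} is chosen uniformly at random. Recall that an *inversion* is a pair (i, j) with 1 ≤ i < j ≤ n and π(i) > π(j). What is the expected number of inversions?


Write X = Σ X_I over the C(163, 2) = 13203 pairs i < j, with X_I the indicator of one inversion.
There are 13203 indicators.
For each fixed pair i < j, the values π(i) and π(j) are two distinct elements of {1, …, 163} in uniformly random order; by symmetry P[π(i) > π(j)] = 1/2.
By linearity: E[X] = 13203 · (1/2) = C(163, 2) · (1/2) = 13203/2 = 13203/2 ≈ 6601.50000.

E[X] = 13203/2 = 6601.50000.


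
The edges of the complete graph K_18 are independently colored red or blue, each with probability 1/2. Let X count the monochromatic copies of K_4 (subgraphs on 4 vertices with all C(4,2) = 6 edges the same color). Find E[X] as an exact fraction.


Let X = Σ_S X_S over the C(18, 4) = 3060 subsets S of size 4, where X_S = 1 if the K_4 on S is monochromatic.
For a fixed S, the K_4 on S has C(4, 2) = 6 edges. P[all 6 edges red] = (1/2)^6, and likewise for blue, so P[monochromatic] = 2·(1/2)^6 = 2^{1 − 6} = 1/32.
By linearity of expectation: E[X] = C(18, 4) · 2^{1 − 6} = 3060 · 1/32 = 765/8.
Numerically: E[X] ≈ 95.6250.

E[X] = C(18,4)·2^(1−C(4,2)) = 765/8 ≈ 95.6250.


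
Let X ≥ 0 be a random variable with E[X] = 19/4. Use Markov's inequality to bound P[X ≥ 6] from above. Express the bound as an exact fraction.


μ = E[X] = 19/4, a = 6.
Markov: P[X ≥ 6] ≤ μ/a = (19/4)/6 = 19/24.
Numerically: ≈ 0.79167.
(Since a = 6 > μ = 4.75000, the bound 19/24 is < 1 and informative.)

P[X ≥ 6] ≤ 19/24 ≈ 0.79167.


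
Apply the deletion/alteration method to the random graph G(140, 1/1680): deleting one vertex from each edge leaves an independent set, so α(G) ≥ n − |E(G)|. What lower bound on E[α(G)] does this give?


E[|E(G)|] = C(140, 2)·p = 9730 · (1/1680) = 139/24.
E[α(G)] ≥ n − E[|E(G)|] = 140 − 139/24 = 3221/24.
Numerically: ≈ 134.2083.
(This is only a lower bound; the true E[α(G)] may be larger.)

E[α(G)] ≥ 3221/24 ≈ 134.2083.


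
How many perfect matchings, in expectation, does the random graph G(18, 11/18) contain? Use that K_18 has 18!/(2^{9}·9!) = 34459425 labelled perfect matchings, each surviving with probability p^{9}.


K_18 has 18!/(2^{9}·9!) = 34459425 labelled perfect matchings.
For each such perfect matching H, let X_H = 1 if all 9 edges of H are present in G. Then P[X_H = 1] = p^{9} = (11/18)^{9} = 2357947691/198359290368.
By linearity: E[X] = Σ_H E[X_H] = 34459425 · p^{9} = 34459425 · 2357947691/198359290368 = 1003129896443675/2448880128.
Numerically: E[X] ≈ 4.096e+05.

E[X] = 34459425 · (11/18)^{9} = 1003129896443675/2448880128 ≈ 4.096e+05.


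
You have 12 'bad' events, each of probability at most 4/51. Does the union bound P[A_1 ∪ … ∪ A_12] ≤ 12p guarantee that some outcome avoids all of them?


Union bound: P[∪_{i=1}^{12} A_i] ≤ Σ_i P[A_i] ≤ 12·p = 12·(4/51) = 16/17.
Numerically: 16/17 ≈ 0.9411765.
Is 16/17 < 1? YES.
Since P[∪ A_i] ≤ 16/17 < 1, the complement has P[∩ A_i^c] ≥ 1 − 16/17 = 1/17 > 0, so some outcome avoids every A_i.

12·p = 16/17 ≈ 0.9411765; existence CERTIFIED by the union bound.


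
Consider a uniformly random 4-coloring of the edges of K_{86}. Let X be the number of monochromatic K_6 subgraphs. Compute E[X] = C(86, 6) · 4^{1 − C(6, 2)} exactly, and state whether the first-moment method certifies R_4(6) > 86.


E[X] = C(86, 6) · 4^{1 − 15} = 470155077 · 4^{−14} = 470155077/268435456.
As a reduced fraction: E[X] = 470155077/268435456 ≈ 1.75146.
Is E[X] < 1? NO.
Since E[X] ≥ 1, the first-moment bound is inconclusive at n = 86; it does NOT by itself certify R_4(6) > 86.

E[X] = 470155077/268435456 ≈ 1.75146; E[X] ≥ 1; first-moment method inconclusive here.


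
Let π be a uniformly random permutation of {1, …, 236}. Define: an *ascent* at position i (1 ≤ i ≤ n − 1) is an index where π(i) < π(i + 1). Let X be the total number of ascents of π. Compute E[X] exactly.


Write X = Σ X_I over i = 1, …, 235, with X_I the indicator of one ascent.
There are 235 indicators.
For each fixed i, the pair (π(i), π(i+1)) is a uniformly random ordered pair of distinct values from {1, …, 236}; by symmetry P[π(i) < π(i+1)] = 1/2.
By linearity: E[X] = 235 · (1/2) = (236 − 1) · (1/2) = 235/2 ≈ 117.50000.

E[X] = 235/2 = 117.50000.


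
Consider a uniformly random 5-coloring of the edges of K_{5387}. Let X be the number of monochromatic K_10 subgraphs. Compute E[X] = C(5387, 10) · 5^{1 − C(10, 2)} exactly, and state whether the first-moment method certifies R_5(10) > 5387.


E[X] = C(5387, 10) · 5^{1 − 45} = 5624406917627224603154306376491 · 5^{−44} = 5624406917627224603154306376491/5684341886080801486968994140625.
As a reduced fraction: E[X] = 5624406917627224603154306376491/5684341886080801486968994140625 ≈ 0.98946.
Is E[X] < 1? YES.
Since E[X] < 1, there exists a 5-coloring of K_{5387} with no monochromatic K_10; hence R_5(10) > 5387.

E[X] = 5624406917627224603154306376491/5684341886080801486968994140625 ≈ 0.98946; E[X] < 1, so R_5(10) > 5387.


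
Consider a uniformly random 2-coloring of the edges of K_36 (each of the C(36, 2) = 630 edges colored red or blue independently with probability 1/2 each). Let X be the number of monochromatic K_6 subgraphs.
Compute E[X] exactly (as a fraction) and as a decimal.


Let X = Σ_S X_S over the C(36, 6) = 1947792 subsets S of size 6, where X_S = 1 if the K_6 on S is monochromatic.
For a fixed S, the K_6 on S has C(6, 2) = 15 edges. P[all 15 edges red] = (1/2)^15, and likewise for blue, so P[monochromatic] = 2·(1/2)^15 = 2^{1 − 15} = 1/16384.
Summing: E[X] = C(36, 6) · 2^{1 − 15} = 1947792 · 1/16384 = 121737/1024.
Numerically: E[X] ≈ 118.88379.

E[X] = C(36,6)·2^(1−C(6,2)) = 121737/1024 ≈ 118.88379.


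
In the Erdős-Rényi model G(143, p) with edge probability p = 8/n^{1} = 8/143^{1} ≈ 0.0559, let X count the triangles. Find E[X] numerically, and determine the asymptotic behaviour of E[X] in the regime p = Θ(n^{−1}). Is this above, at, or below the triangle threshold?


Number of potential triangles: C(143, 3) = 477191.
Each occurs with probability p³ ≈ (0.0559)³ ≈ 1.75090e-04.
By linearity: E[X] = C(143, 3)·p³ ≈ 477191 · 1.75090e-04 ≈ 83.551.
Here α = 1, so p = 8/n is exactly at the triangle threshold p ~ 1/n. Asymptotically E[X] → c³/6 = 8³/6 = 256/3 ≈ 85.333, a bounded constant. In this regime the triangle count is asymptotically Poisson(c³/6).

E[X] ≈ 83.551; in regime p = Θ(1/n^{1}) E[X] stays bounded (at the triangle threshold p ~ 1/n).


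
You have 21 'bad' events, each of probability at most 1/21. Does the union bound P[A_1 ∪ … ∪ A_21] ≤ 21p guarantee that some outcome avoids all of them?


Union bound: P[∪_{i=1}^{21} A_i] ≤ Σ_i P[A_i] ≤ 21·p = 21·(1/21) = 1.
Numerically: 1 ≈ 1.0000.
Is 1 < 1? NO.
Since the bound 1 is ≥ 1, the union bound is uninformative here; it does NOT by itself certify existence.

21·p = 1 ≈ 1.0000; existence NOT certified by the union bound.


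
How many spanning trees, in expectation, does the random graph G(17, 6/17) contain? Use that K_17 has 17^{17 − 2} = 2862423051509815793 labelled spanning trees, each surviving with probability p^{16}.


K_17 has 17^{17 − 2} = 2862423051509815793 labelled spanning trees.
For each such spanning tree H, let X_H = 1 if all 16 edges of H are present in G. Then P[X_H = 1] = p^{16} = (6/17)^{16} = 2821109907456/48661191875666868481.
By linearity of expectation: E[X] = Σ_H E[X_H] = 2862423051509815793 · p^{16} = 2862423051509815793 · 2821109907456/48661191875666868481 = 2821109907456/17.
Numerically: E[X] ≈ 1.6595e+11.

E[X] = 2862423051509815793 · (6/17)^{16} = 2821109907456/17 ≈ 1.6595e+11.


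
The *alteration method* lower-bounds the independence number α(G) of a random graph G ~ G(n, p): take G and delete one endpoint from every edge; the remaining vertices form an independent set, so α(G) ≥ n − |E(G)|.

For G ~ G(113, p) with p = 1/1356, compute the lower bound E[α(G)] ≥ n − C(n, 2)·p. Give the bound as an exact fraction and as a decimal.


E[|E(G)|] = C(113, 2)·p = 6328 · (1/1356) = 14/3.
E[α(G)] ≥ n − E[|E(G)|] = 113 − 14/3 = 325/3.
Numerically: ≈ 108.333333.
(This is only a lower bound; the true E[α(G)] may be larger.)

E[α(G)] ≥ 325/3 ≈ 108.333333.


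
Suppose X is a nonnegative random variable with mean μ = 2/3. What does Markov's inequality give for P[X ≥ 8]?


μ = E[X] = 2/3, a = 8.
Markov: P[X ≥ 8] ≤ μ/a = (2/3)/8 = 1/12.
Numerically: ≈ 0.083.
(Since a = 8 > μ = 0.667, the bound 1/12 is < 1 and informative.)

P[X ≥ 8] ≤ 1/12 ≈ 0.083.


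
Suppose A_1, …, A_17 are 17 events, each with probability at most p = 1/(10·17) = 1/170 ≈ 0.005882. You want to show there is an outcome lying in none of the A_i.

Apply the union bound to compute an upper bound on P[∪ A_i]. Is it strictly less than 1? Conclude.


Union bound: P[∪_{i=1}^{17} A_i] ≤ Σ_i P[A_i] ≤ 17·p = 17·(1/170) = 1/10.
Numerically: 1/10 ≈ 0.100000.
Is 1/10 < 1? YES.
Since P[∪ A_i] ≤ 1/10 < 1, the complement has P[∩ A_i^c] ≥ 1 − 1/10 = 9/10 > 0, so some outcome avoids every A_i.

17·p = 1/10 ≈ 0.100000; existence CERTIFIED by the union bound.


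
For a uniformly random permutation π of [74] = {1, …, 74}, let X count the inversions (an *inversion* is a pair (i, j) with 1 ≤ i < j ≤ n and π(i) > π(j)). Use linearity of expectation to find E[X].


Write X = Σ X_I over the C(74, 2) = 2701 pairs i < j, with X_I the indicator of one inversion.
There are 2701 indicators.
For each fixed pair i < j, the values π(i) and π(j) are two distinct elements of {1, …, 74} in uniformly random order; by symmetry P[π(i) > π(j)] = 1/2.
By linearity: E[X] = 2701 · (1/2) = C(74, 2) · (1/2) = 2701/2 = 2701/2 ≈ 1350.500.

E[X] = 2701/2 = 1350.500.


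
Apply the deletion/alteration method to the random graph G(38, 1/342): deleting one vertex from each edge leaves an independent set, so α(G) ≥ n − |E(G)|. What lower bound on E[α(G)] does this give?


E[|E(G)|] = C(38, 2)·p = 703 · (1/342) = 37/18.
E[α(G)] ≥ n − E[|E(G)|] = 38 − 37/18 = 647/18.
Numerically: ≈ 35.94444.
(This is only a lower bound; the true E[α(G)] may be larger.)

E[α(G)] ≥ 647/18 ≈ 35.94444.


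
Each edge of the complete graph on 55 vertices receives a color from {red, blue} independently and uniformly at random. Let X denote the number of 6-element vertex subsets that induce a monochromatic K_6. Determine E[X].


Let X = Σ_S X_S over the C(55, 6) = 28989675 subsets S of size 6, where X_S = 1 if the K_6 on S is monochromatic.
For a fixed S, the K_6 on S has C(6, 2) = 15 edges. P[all 15 edges red] = (1/2)^15, and likewise for blue, so P[monochromatic] = 2·(1/2)^15 = 2^{1 − 15} = 1/16384.
By linearity: E[X] = C(55, 6) · 2^{1 − 15} = 28989675 · 1/16384 = 28989675/16384.
Numerically: E[X] ≈ 1769.389343.

E[X] = C(55,6)·2^(1−C(6,2)) = 28989675/16384 ≈ 1769.389343.


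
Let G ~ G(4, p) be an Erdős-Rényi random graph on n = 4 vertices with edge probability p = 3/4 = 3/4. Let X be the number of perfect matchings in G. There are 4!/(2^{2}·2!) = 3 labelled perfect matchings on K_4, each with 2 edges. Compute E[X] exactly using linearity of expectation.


K_4 has 4!/(2^{2}·2!) = 3 labelled perfect matchings.
For each such perfect matching H, let X_H = 1 if all 2 edges of H are present in G. Then P[X_H = 1] = p^{2} = (3/4)^{2} = 9/16.
By linearity: E[X] = Σ_H E[X_H] = 3 · p^{2} = 3 · 9/16 = 27/16.
Numerically: E[X] ≈ 1.69.

E[X] = 3 · (3/4)^{2} = 27/16 ≈ 1.69.


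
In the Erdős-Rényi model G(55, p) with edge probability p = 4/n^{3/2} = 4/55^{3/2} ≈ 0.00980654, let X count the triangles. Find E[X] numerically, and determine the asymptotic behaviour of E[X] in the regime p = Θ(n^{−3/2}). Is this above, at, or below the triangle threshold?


Number of potential triangles: C(55, 3) = 26235.
Each occurs with probability p³ ≈ (0.00980654)³ ≈ 9.43078559e-07.
By linearity: E[X] = C(55, 3)·p³ ≈ 26235 · 9.43078559e-07 ≈ 0.024742.
Since α = 3/2 > 1, p = c/n^{3/2} = o(1/n) is below the triangle threshold p ~ 1/n. Asymptotically E[X] ~ (c³/6)·n^{3(1−α)} = (4³/6)·n^{-1.5} → 0, so by Markov's inequality G has no triangles w.h.p.

E[X] ≈ 0.024742; in regime p = Θ(1/n^{3/2}) E[X] tends to 0 (below the triangle threshold p ~ 1/n).


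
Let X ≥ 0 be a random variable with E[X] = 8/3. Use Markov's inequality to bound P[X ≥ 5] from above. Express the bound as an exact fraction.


μ = E[X] = 8/3, a = 5.
Markov: P[X ≥ 5] ≤ μ/a = (8/3)/5 = 8/15.
Numerically: ≈ 0.5333.
(Since a = 5 > μ = 2.6667, the bound 8/15 is < 1 and informative.)

P[X ≥ 5] ≤ 8/15 ≈ 0.5333.


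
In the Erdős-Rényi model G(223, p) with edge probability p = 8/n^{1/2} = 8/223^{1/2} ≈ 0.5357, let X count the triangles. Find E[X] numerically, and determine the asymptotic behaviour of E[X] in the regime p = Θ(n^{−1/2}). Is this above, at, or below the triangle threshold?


Number of potential triangles: C(223, 3) = 1823471.
Each occurs with probability p³ ≈ (0.5357)³ ≈ 1.537491e-01.
By linearity: E[X] = C(223, 3)·p³ ≈ 1823471 · 1.537491e-01 ≈ 280357.0795.
Since α = 1/2 < 1, p = c/n^{1/2} ≫ 1/n is above the triangle threshold p ~ 1/n. Asymptotically E[X] ~ (c³/6)·n^{3(1−α)} = (8³/6)·n^{1.5} → ∞; triangles are abundant w.h.p.

E[X] ≈ 280357.0795; in regime p = Θ(1/n^{1/2}) E[X] diverges (above the triangle threshold p ~ 1/n).


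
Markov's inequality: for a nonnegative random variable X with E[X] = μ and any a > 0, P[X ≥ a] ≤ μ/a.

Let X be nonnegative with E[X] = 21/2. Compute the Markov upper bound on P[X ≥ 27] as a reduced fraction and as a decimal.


μ = E[X] = 21/2, a = 27.
Markov: P[X ≥ 27] ≤ μ/a = (21/2)/27 = 7/18.
Numerically: ≈ 0.3889.
(Since a = 27 > μ = 10.5000, the bound 7/18 is < 1 and informative.)

P[X ≥ 27] ≤ 7/18 ≈ 0.3889.


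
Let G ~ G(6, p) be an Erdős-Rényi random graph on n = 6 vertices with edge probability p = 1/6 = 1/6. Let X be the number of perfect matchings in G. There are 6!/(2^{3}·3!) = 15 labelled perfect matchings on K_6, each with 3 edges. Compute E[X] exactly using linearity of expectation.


K_6 has 6!/(2^{3}·3!) = 15 labelled perfect matchings.
For each such perfect matching H, let X_H = 1 if all 3 edges of H are present in G. Then P[X_H = 1] = p^{3} = (1/6)^{3} = 1/216.
Summing the indicators: E[X] = Σ_H E[X_H] = 15 · p^{3} = 15 · 1/216 = 5/72.
Numerically: E[X] ≈ 0.069444.

E[X] = 15 · (1/6)^{3} = 5/72 ≈ 0.069444.


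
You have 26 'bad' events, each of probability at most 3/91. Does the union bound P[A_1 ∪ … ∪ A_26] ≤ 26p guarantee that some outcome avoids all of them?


Union bound: P[∪_{i=1}^{26} A_i] ≤ Σ_i P[A_i] ≤ 26·p = 26·(3/91) = 6/7.
Numerically: 6/7 ≈ 0.8571.
Is 6/7 < 1? YES.
Since P[∪ A_i] ≤ 6/7 < 1, the complement has P[∩ A_i^c] ≥ 1 − 6/7 = 1/7 > 0, so some outcome avoids every A_i.

26·p = 6/7 ≈ 0.8571; existence CERTIFIED by the union bound.


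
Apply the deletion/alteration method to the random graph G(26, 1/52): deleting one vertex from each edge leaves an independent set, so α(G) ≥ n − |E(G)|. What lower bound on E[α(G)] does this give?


E[|E(G)|] = C(26, 2)·p = 325 · (1/52) = 25/4.
E[α(G)] ≥ n − E[|E(G)|] = 26 − 25/4 = 79/4.
Numerically: ≈ 19.750.
(This is only a lower bound; the true E[α(G)] may be larger.)

E[α(G)] ≥ 79/4 ≈ 19.750.
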